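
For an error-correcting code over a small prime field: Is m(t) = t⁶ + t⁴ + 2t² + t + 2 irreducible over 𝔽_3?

Yes

Check for roots in 𝔽_3: m(0) = 2; m(1) = 1; m(2) = 2.
No roots, so no linear factors.
Monic irreducibles of degree 2 over GF(3): t² + 1, t² + t + 2, t² + 2t + 2.
None of them divide m (all give nonzero remainder).
Degree-3 irreducible divisors: test the 8 monic irreducibles of degree 3 over GF(3).
None of them divide m (all give nonzero remainder).
No irreducible factor of degree ≤ 3 exists, so m is irreducible over GF(3).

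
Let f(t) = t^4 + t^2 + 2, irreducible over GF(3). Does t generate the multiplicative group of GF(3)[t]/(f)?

|GF(3^4)^×| = 3^4 − 1 = 80. Prime factorization: 80 = 2^4·5.
f is primitive ⇔ t has order 80 in GF(3)[t]/(f), i.e. t^(80/q) ≠ 1 for each prime q | 80.
t^(40) mod f = 2.
t^(16) mod f = 1
Since t^(16) = 1, the order of t divides 16 < 80; not primitive.

No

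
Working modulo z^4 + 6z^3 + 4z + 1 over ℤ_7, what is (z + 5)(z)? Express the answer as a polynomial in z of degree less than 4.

z^2 + 5z

Multiply in ℤ_7[z]: (z + 5)·(z) = z^2 + 5z.
Reduced: z^2 + 5z.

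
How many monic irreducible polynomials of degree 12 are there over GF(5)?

The number of monic irreducibles of degree 12 over GF(5) is (1/12)·Σ_{d∣12} μ(12/d) 5^d.
Divisors of 12: 1, 2, 3, 4, 6, 12; μ(12/d) for each: 0, 1, 0, -1, -1, 1.
Σ = 5^2 − 5^4 − 5^6 + 5^12 = 244124400.
N = 244124400/12 = 20343700.

20343700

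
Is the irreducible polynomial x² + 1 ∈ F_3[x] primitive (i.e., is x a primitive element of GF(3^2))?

No

Write f(x) = x² + 1.
|GF(3^2)^×| = 3^2 − 1 = 8. Prime factorization: 8 = 2^3.
f is primitive ⇔ x has order 8 in GF(3)[x]/(f), i.e. x^(8/q) ≠ 1 for each prime q | 8.
x^(4) mod f = 1
Since x^(4) = 1, the order of x divides 4 < 8; not primitive.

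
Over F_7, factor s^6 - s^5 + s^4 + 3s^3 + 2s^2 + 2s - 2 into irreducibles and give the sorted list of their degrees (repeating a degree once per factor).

Write h(s) = s^6 - s^5 + s^4 + 3s^3 + 2s^2 + 2s - 2.
Complete factorization: h(s) = (s^6 - s^5 + s^4 + 3s^3 + 2s^2 + 2s - 2).
Factor degrees with multiplicity: 6 = 6.

6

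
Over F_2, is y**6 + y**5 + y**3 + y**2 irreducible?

Write P(y) = y**6 + y**5 + y**3 + y**2.
Check for roots in F_2: P(0) = 0 → root; P(1) = 0 → root.
P(0) = 0, so (y) divides P(y); P is reducible.

No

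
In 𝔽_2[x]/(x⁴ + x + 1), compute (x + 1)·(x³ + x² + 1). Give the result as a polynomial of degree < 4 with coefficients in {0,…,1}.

x^2

Multiply in 𝔽_2[x]: (x + 1)·(x³ + x² + 1) = x⁴ + x² + x + 1.
Reduce using x⁴ ≡ x + 1 (mod x⁴ + x + 1).
Reduced: x².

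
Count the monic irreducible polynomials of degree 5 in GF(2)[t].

Gauss's count: N_{2}(5) = (1/5) Σ_{d|5} μ(5/d)·2^d.
Divisors of 5: 1, 5; μ(5/d) for each: -1, 1.
Σ = − 2^1 + 2^5 = 30.
N = 30/5 = 6.

6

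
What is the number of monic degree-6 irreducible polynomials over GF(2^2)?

Gauss's count: N_{4}(6) = (1/6) Σ_{d|6} μ(6/d)·4^d.
Divisors of 6: 1, 2, 3, 6; μ(6/d) for each: 1, -1, -1, 1.
Σ = 4^1 − 4^2 − 4^3 + 4^6 = 4020.
N = 4020/6 = 670.

670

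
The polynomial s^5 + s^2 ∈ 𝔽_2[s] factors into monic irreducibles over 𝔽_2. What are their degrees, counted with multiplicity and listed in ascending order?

1, 1, 1, 2

Write f(s) = s^5 + s^2.
Roots in 𝔽_2: f(0) = 0 → root; f(1) = 0 → root.
Linear factors from roots: (s), (s + 1).
Complete factorization: f(s) = (s + 1)·(s)^2·(s^2 + s + 1).
Factor degrees with multiplicity: 1 + 1 + 1 + 2 = 5.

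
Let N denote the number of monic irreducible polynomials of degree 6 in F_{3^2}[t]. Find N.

x^(9^6) − x is the product of all monic irreducibles of degree dividing 6; Möbius inversion gives N = (1/6) Σ μ(6/d)·9^d.
Divisors of 6: 1, 2, 3, 6; μ(6/d) for each: 1, -1, -1, 1.
Σ = 9^1 − 9^2 − 9^3 + 9^6 = 530640.
N = 530640/6 = 88440.

88440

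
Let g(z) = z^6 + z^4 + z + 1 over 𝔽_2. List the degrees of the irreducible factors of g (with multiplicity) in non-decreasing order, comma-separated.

1, 2, 3

Roots in 𝔽_2: g(0) = 1; g(1) = 0 → root.
Linear factors from roots: (z + 1).
Complete factorization: g(z) = (z + 1)·(z^2 + z + 1)·(z^3 + z + 1).
Factor degrees with multiplicity: 1 + 2 + 3 = 6.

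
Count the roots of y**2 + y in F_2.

2

Write h(y) = y**2 + y.
Evaluate at each of the 2 elements of F_2:
h(0) = 0 → root; h(1) = 0 → root.
Roots: {0, 1}.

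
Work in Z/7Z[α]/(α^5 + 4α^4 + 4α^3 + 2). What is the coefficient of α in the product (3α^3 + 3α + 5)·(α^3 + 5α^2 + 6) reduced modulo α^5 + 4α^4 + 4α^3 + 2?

5

Multiply in Z/7Z[α]: (3α^3 + 3α + 5)·(α^3 + 5α^2 + 6) = 3α^6 + α^5 + 3α^4 + 3α^3 + 4α^2 + 4α + 2.
Reduce using α^5 ≡ 3α^4 + 3α^3 + 5 (mod α^5 + 4α^4 + 4α^3 + 2).
Reduced: 5α^3 + 4α^2 + 5α + 3.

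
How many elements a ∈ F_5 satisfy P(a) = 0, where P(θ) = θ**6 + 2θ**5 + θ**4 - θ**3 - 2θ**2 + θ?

Evaluate at each of the 5 elements of F_5:
P(0) = 0 → root; P(1) = 2; P(2) = 0 → root; P(3) = 4; P(4) = 3.
Roots: {0, 2}.

2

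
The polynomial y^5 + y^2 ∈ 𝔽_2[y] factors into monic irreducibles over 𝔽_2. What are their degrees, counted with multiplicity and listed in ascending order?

1, 1, 1, 2

Write h(y) = y^5 + y^2.
Roots in 𝔽_2: h(0) = 0 → root; h(1) = 0 → root.
Linear factors from roots: (y), (y + 1).
Complete factorization: h(y) = (y + 1)·(y)^2·(y^2 + y + 1).
Factor degrees with multiplicity: 1 + 1 + 1 + 2 = 5.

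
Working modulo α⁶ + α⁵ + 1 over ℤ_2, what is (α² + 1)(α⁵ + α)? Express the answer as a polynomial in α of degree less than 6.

α^3 + 1

Multiply in ℤ_2[α]: (α² + 1)·(α⁵ + α) = α⁷ + α⁵ + α³ + α.
Reduce using α⁶ ≡ α⁵ + 1 (mod α⁶ + α⁵ + 1).
Reduced: α³ + 1.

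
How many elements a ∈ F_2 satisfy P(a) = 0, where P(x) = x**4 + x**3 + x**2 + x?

Evaluate at each of the 2 elements of F_2:
P(0) = 0 → root; P(1) = 0 → root.
Roots: {0, 1}.

2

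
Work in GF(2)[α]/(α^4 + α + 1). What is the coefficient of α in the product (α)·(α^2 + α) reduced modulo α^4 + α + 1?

Multiply in GF(2)[α]: (α)·(α^2 + α) = α^3 + α^2.
Reduced: α^3 + α^2.

0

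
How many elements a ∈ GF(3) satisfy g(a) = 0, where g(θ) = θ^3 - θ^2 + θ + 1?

0

Evaluate at each of the 3 elements of GF(3):
g(0) = 1; g(1) = 2; g(2) = 1.
No element is a root.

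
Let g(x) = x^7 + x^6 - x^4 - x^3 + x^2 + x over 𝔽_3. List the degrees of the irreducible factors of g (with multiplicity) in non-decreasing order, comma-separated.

1, 1, 2, 3

Roots in 𝔽_3: g(0) = 0 → root; g(1) = 2; g(2) = 0 → root.
Linear factors from roots: (x), (x + 1).
Complete factorization: g(x) = (x)·(x + 1)·(x^2 + x - 1)·(x^3 - x^2 - x - 1).
Factor degrees with multiplicity: 1 + 1 + 2 + 3 = 7.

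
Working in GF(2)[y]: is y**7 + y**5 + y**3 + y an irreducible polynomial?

Write m(y) = y**7 + y**5 + y**3 + y.
Check for roots in GF(2): m(0) = 0 → root; m(1) = 0 → root.
m(0) = 0, so (y) divides m(y); m is reducible.

No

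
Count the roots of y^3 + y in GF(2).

Write P(y) = y^3 + y.
Evaluate at each of the 2 elements of GF(2):
P(0) = 0 → root; P(1) = 0 → root.
Roots: {0, 1}.

2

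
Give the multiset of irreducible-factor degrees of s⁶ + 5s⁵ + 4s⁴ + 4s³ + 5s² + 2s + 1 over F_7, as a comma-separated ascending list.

1, 1, 2, 2

Write f(s) = s⁶ + 5s⁵ + 4s⁴ + 4s³ + 5s² + 2s + 1.
Linear factors from roots: (s + 1).
Complete factorization: f(s) = (s + 1)^2·(s² + 4s + 5)·(s² + 6s + 3).
Factor degrees with multiplicity: 1 + 1 + 2 + 2 = 6.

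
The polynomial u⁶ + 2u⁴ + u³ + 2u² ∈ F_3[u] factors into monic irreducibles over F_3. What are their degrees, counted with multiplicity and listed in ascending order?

Write h(u) = u⁶ + 2u⁴ + u³ + 2u².
Roots in F_3: h(0) = 0 → root; h(1) = 0 → root; h(2) = 1.
Linear factors from roots: (u), (u + 2).
Complete factorization: h(u) = (u)^2·(u + 2)^2·(u² + 2u + 2).
Factor degrees with multiplicity: 1 + 1 + 1 + 1 + 2 = 6.

1, 1, 1, 1, 2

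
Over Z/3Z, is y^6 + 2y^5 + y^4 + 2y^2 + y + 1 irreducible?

Yes

Write f(y) = y^6 + 2y^5 + y^4 + 2y^2 + y + 1.
Check for roots in Z/3Z: f(0) = 1; f(1) = 2; f(2) = 2.
No roots, so no linear factors.
Monic irreducibles of degree 2 over GF(3): y^2 + 1, y^2 + y + 2, y^2 + 2y + 2.
None of them divide f (all give nonzero remainder).
Degree-3 irreducible divisors: test the 8 monic irreducibles of degree 3 over GF(3).
None of them divide f (all give nonzero remainder).
No irreducible factor of degree ≤ 3 exists, so f is irreducible over GF(3).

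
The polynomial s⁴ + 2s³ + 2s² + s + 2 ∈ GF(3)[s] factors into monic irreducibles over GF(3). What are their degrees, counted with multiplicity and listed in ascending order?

Write f(s) = s⁴ + 2s³ + 2s² + s + 2.
Roots in GF(3): f(0) = 2; f(1) = 2; f(2) = 2.
Complete factorization: f(s) = (s⁴ + 2s³ + 2s² + s + 2).
Factor degrees with multiplicity: 4 = 4.

4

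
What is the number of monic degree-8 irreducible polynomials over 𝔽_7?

720300

x^(7^8) − x is the product of all monic irreducibles of degree dividing 8; Möbius inversion gives N = (1/8) Σ μ(8/d)·7^d.
Divisors of 8: 1, 2, 4, 8; μ(8/d) for each: 0, 0, -1, 1.
Σ = − 7^4 + 7^8 = 5762400.
N = 5762400/8 = 720300.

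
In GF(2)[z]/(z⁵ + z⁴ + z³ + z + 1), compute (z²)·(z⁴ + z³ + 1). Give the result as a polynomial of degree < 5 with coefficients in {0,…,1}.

z^4 + z

Multiply in GF(2)[z]: (z²)·(z⁴ + z³ + 1) = z⁶ + z⁵ + z².
Reduce using z⁵ ≡ z⁴ + z³ + z + 1 (mod z⁵ + z⁴ + z³ + z + 1).
Reduced: z⁴ + z.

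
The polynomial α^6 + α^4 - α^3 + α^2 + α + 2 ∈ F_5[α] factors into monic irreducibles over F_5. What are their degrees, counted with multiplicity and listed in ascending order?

1, 1, 1, 1, 2

Write h(α) = α^6 + α^4 - α^3 + α^2 + α + 2.
Roots in F_5: h(0) = 2; h(1) = 0 → root; h(2) = 0 → root; h(3) = 2; h(4) = 0 → root.
Linear factors from roots: (α - 1), (α - 2), (α + 1).
Complete factorization: h(α) = (α + 1)·(α - 2)·(α - 1)^2·(α^2 - 2α - 1).
Factor degrees with multiplicity: 1 + 1 + 1 + 1 + 2 = 6.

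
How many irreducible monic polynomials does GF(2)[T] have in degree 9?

56

Gauss's count: N_{2}(9) = (1/9) Σ_{d|9} μ(9/d)·2^d.
Divisors of 9: 1, 3, 9; μ(9/d) for each: 0, -1, 1.
Σ = − 2^3 + 2^9 = 504.
N = 504/9 = 56.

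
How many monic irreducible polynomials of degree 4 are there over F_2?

x^(2^4) − x is the product of all monic irreducibles of degree dividing 4; Möbius inversion gives N = (1/4) Σ μ(4/d)·2^d.
Divisors of 4: 1, 2, 4; μ(4/d) for each: 0, -1, 1.
Σ = − 2^2 + 2^4 = 12.
N = 12/4 = 3.

3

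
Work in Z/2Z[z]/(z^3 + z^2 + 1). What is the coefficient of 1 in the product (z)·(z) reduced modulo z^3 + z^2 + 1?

0

Multiply in Z/2Z[z]: (z)·(z) = z^2.
Reduced: z^2.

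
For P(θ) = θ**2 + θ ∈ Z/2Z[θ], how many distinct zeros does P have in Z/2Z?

2

Evaluate at each of the 2 elements of Z/2Z:
P(0) = 0 → root; P(1) = 0 → root.
Roots: {0, 1}.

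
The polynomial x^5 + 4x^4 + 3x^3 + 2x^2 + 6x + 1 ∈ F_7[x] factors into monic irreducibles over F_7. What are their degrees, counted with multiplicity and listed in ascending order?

Write h(x) = x^5 + 4x^4 + 3x^3 + 2x^2 + 6x + 1.
Complete factorization: h(x) = (x^2 + 4x + 1)·(x^3 + 2x + 1).
Factor degrees with multiplicity: 2 + 3 = 5.

2, 3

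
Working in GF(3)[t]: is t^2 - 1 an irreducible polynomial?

No

Write h(t) = t^2 - 1.
Check for roots in GF(3): h(0) = 2; h(1) = 0 → root; h(2) = 0 → root.
h(1) = 0, so (t − 1) divides h(t); h is reducible.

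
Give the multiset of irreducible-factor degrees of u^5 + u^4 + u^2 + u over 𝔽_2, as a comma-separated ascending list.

Write f(u) = u^5 + u^4 + u^2 + u.
Roots in 𝔽_2: f(0) = 0 → root; f(1) = 0 → root.
Linear factors from roots: (u), (u + 1).
Complete factorization: f(u) = (u)·(u + 1)^2·(u^2 + u + 1).
Factor degrees with multiplicity: 1 + 1 + 1 + 2 = 5.

1, 1, 1, 2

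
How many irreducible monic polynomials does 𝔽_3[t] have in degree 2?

By the necklace-counting formula, N_3(2) = (1/2) Σ_{d|2} μ(2/d)·3^d.
Divisors of 2: 1, 2; μ(2/d) for each: -1, 1.
Σ = − 3^1 + 3^2 = 6.
N = 6/2 = 3.

3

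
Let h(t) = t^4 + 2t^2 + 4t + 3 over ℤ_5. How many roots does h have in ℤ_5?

2

Evaluate at each of the 5 elements of ℤ_5:
h(0) = 3; h(1) = 0 → root; h(2) = 0 → root; h(3) = 4; h(4) = 2.
Roots: {1, 2}.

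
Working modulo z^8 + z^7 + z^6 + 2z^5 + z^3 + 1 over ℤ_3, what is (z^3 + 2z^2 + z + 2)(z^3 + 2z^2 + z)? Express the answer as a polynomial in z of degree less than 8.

z^6 + z^5 + 2z^2 + 2z

Multiply in ℤ_3[z]: (z^3 + 2z^2 + z + 2)·(z^3 + 2z^2 + z) = z^6 + z^5 + 2z^2 + 2z.
Reduced: z^6 + z^5 + 2z^2 + 2z.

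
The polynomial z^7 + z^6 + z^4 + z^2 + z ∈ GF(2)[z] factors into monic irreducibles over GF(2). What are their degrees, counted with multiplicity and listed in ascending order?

Write h(z) = z^7 + z^6 + z^4 + z^2 + z.
Roots in GF(2): h(0) = 0 → root; h(1) = 1.
Linear factors from roots: (z).
Complete factorization: h(z) = (z)·(z^2 + z + 1)^3.
Factor degrees with multiplicity: 1 + 2 + 2 + 2 = 7.

1, 2, 2, 2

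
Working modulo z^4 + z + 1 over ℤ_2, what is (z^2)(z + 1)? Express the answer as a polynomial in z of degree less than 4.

z^3 + z^2

Multiply in ℤ_2[z]: (z^2)·(z + 1) = z^3 + z^2.
Reduced: z^3 + z^2.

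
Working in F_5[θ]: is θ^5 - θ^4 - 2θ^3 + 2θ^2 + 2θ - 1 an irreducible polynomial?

Write m(θ) = θ^5 - θ^4 - 2θ^3 + 2θ^2 + 2θ - 1.
Check for roots in F_5: m(0) = 4; m(1) = 1; m(2) = 1; m(3) = 1; m(4) = 4.
No roots, so no linear factors.
Degree-2 irreducible divisors: test the 10 monic irreducibles of degree 2 over GF(5).
None of them divide m (all give nonzero remainder).
No irreducible factor of degree ≤ 2 exists, so m is irreducible over GF(5).

Yes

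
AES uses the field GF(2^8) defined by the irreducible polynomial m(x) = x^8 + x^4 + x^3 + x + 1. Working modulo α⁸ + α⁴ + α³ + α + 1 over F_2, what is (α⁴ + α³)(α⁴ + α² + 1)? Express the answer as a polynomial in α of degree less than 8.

Multiply in F_2[α]: (α⁴ + α³)·(α⁴ + α² + 1) = α⁸ + α⁷ + α⁶ + α⁵ + α⁴ + α³.
Reduce using α⁸ ≡ α⁴ + α³ + α + 1 (mod α⁸ + α⁴ + α³ + α + 1).
Reduced: α⁷ + α⁶ + α⁵ + α + 1.

α^7 + α^6 + α^5 + α + 1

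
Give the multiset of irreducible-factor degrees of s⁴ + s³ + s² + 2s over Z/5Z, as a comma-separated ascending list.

1, 1, 2

Write f(s) = s⁴ + s³ + s² + 2s.
Roots in Z/5Z: f(0) = 0 → root; f(1) = 0 → root; f(2) = 2; f(3) = 3; f(4) = 4.
Linear factors from roots: (s), (s + 4).
Complete factorization: f(s) = (s)·(s + 4)·(s² + 2s + 3).
Factor degrees with multiplicity: 1 + 1 + 2 = 4.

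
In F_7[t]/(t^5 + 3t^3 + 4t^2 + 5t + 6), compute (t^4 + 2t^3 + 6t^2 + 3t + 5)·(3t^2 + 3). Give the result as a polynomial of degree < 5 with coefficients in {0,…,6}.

Multiply in F_7[t]: (t^4 + 2t^3 + 6t^2 + 3t + 5)·(3t^2 + 3) = 3t^6 + 6t^5 + t^3 + 5t^2 + 2t + 1.
Reduce using t^5 ≡ 4t^3 + 3t^2 + 2t + 1 (mod t^5 + 3t^3 + 4t^2 + 5t + 6).
Reduced: 5t^4 + 6t^3 + t^2 + 3t.

5t^4 + 6t^3 + t^2 + 3t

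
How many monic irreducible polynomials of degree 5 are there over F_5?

624

By the necklace-counting formula, N_5(5) = (1/5) Σ_{d|5} μ(5/d)·5^d.
Divisors of 5: 1, 5; μ(5/d) for each: -1, 1.
Σ = − 5^1 + 5^5 = 3120.
N = 3120/5 = 624.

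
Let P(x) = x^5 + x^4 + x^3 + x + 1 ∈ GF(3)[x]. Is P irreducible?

Yes

Check for roots in GF(3): P(0) = 1; P(1) = 2; P(2) = 2.
No roots, so no linear factors.
Monic irreducibles of degree 2 over GF(3): x^2 + 1, x^2 + x + 2, x^2 + 2x + 2.
None of them divide P (all give nonzero remainder).
No irreducible factor of degree ≤ 2 exists, so P is irreducible over GF(3).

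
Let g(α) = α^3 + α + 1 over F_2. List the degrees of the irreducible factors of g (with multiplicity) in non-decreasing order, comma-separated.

3

Roots in F_2: g(0) = 1; g(1) = 1.
Complete factorization: g(α) = (α^3 + α + 1).
Factor degrees with multiplicity: 3 = 3.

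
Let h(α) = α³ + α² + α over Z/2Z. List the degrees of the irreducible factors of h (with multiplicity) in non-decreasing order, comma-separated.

1, 2

Roots in Z/2Z: h(0) = 0 → root; h(1) = 1.
Linear factors from roots: (α).
Complete factorization: h(α) = (α)·(α² + α + 1).
Factor degrees with multiplicity: 1 + 2 = 3.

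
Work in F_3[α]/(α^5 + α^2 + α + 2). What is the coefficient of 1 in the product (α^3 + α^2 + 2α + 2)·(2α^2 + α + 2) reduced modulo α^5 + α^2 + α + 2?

Multiply in F_3[α]: (α^3 + α^2 + 2α + 2)·(2α^2 + α + 2) = 2α^5 + α^3 + 2α^2 + 1.
Reduce using α^5 ≡ 2α^2 + 2α + 1 (mod α^5 + α^2 + α + 2).
Reduced: α^3 + α.

0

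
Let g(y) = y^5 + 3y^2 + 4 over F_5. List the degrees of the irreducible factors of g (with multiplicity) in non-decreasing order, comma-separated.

Roots in F_5: g(0) = 4; g(1) = 3; g(2) = 3; g(3) = 4; g(4) = 1.
Complete factorization: g(y) = (y^5 + 3y^2 + 4).
Factor degrees with multiplicity: 5 = 5.

5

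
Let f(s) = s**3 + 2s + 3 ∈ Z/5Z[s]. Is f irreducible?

Check for roots in Z/5Z: f(0) = 3; f(1) = 1; f(2) = 0 → root; f(3) = 1; f(4) = 0 → root.
f(2) = 0, so (s − 2) divides f(s); f is reducible.

No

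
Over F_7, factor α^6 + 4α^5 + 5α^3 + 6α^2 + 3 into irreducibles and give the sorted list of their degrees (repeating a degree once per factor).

1, 1, 2, 2

Write f(α) = α^6 + 4α^5 + 5α^3 + 6α^2 + 3.
Linear factors from roots: (α + 5), (α + 2).
Complete factorization: f(α) = (α + 2)·(α + 5)·(α^2 + α + 3)·(α^2 + 3α + 5).
Factor degrees with multiplicity: 1 + 1 + 2 + 2 = 6.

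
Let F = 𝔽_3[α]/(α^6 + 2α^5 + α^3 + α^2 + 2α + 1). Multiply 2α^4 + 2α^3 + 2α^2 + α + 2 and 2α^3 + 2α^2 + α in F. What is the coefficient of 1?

Multiply in 𝔽_3[α]: (2α^4 + 2α^3 + 2α^2 + α + 2)·(2α^3 + 2α^2 + α) = α^7 + 2α^6 + α^5 + 2α^4 + 2α^3 + 2α^2 + 2α.
Reduce using α^6 ≡ α^5 + 2α^3 + 2α^2 + α + 2 (mod α^6 + 2α^5 + α^3 + α^2 + 2α + 1).
Reduced: α^5 + α^4 + α^3 + α.

0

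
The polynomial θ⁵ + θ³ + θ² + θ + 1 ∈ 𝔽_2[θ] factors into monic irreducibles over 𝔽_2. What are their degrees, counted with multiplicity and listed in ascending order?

5

Write g(θ) = θ⁵ + θ³ + θ² + θ + 1.
Roots in 𝔽_2: g(0) = 1; g(1) = 1.
Complete factorization: g(θ) = (θ⁵ + θ³ + θ² + θ + 1).
Factor degrees with multiplicity: 5 = 5.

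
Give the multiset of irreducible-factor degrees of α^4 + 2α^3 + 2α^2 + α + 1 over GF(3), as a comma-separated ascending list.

2, 2

Write g(α) = α^4 + 2α^3 + 2α^2 + α + 1.
Roots in GF(3): g(0) = 1; g(1) = 1; g(2) = 1.
Complete factorization: g(α) = (α^2 + α + 2)^2.
Factor degrees with multiplicity: 2 + 2 = 4.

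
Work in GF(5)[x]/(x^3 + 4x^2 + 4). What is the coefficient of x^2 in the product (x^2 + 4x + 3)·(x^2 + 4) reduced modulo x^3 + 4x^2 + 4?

Multiply in GF(5)[x]: (x^2 + 4x + 3)·(x^2 + 4) = x^4 + 4x^3 + 2x^2 + x + 2.
Reduce using x^3 ≡ x^2 + 1 (mod x^3 + 4x^2 + 4).
Reduced: 2x^2 + 2x + 2.

2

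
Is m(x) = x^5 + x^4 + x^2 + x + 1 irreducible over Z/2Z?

Yes

Check for roots in Z/2Z: m(0) = 1; m(1) = 1.
No roots, so no linear factors.
Monic irreducibles of degree 2 over GF(2): x^2 + x + 1.
None of them divide m (all give nonzero remainder).
No irreducible factor of degree ≤ 2 exists, so m is irreducible over GF(2).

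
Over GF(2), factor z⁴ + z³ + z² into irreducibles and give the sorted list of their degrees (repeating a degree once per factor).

Write h(z) = z⁴ + z³ + z².
Roots in GF(2): h(0) = 0 → root; h(1) = 1.
Linear factors from roots: (z).
Complete factorization: h(z) = (z)^2·(z² + z + 1).
Factor degrees with multiplicity: 1 + 1 + 2 = 4.

1, 1, 2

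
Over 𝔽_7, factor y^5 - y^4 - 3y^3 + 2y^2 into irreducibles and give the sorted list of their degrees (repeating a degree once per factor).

Write h(y) = y^5 - y^4 - 3y^3 + 2y^2.
Linear factors from roots: (y), (y - 2).
Complete factorization: h(y) = (y - 2)·(y)^2·(y^2 + y - 1).
Factor degrees with multiplicity: 1 + 1 + 1 + 2 = 5.

1, 1, 1, 2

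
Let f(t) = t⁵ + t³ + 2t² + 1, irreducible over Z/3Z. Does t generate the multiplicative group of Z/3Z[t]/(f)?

|GF(3^5)^×| = 3^5 − 1 = 242. Prime factorization: 242 = 2·11^2.
f is primitive ⇔ t has order 242 in GF(3)[t]/(f), i.e. t^(242/q) ≠ 1 for each prime q | 242.
t^(121) mod f = 2.
t^(22) mod f = t⁴ + 2t² + t + 2.
None equal 1, so t has full order 242; f is primitive.

Yes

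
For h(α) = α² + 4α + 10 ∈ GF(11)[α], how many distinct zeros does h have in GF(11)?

2

Evaluate at each of the 11 elements of GF(11):
h(0) = 10; h(1) = 4; h(2) = 0 → root; h(3) = 9; h(4) = 9; h(5) = 0 → root; h(6) = 4; h(7) = 10; h(8) = 7; h(9) = 6; h(10) = 7.
Roots: {2, 5}.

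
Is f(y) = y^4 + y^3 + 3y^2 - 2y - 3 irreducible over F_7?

No

Check for roots in F_7: f(0) = 4; f(1) = 0 → root; f(2) = 1; f(3) = 0 → root; f(4) = 0 → root; f(5) = 0 → root; f(6) = 2.
f(1) = 0, so (y − 1) divides f(y); f is reducible.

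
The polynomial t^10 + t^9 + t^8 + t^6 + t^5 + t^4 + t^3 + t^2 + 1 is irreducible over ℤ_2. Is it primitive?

Write f(t) = t^10 + t^9 + t^8 + t^6 + t^5 + t^4 + t^3 + t^2 + 1.
|GF(2^10)^×| = 2^10 − 1 = 1023. Prime factorization: 1023 = 3·11·31.
f is primitive ⇔ t has order 1023 in GF(2)[t]/(f), i.e. t^(1023/q) ≠ 1 for each prime q | 1023.
t^(341) mod f = t^6 + t^5 + t^2 + t + 1.
t^(93) mod f = t^8 + t^7 + t^6 + t^4 + t^2.
t^(33) mod f = t^9 + t^6 + t^4 + t^3.
None equal 1, so t has full order 1023; f is primitive.

Yes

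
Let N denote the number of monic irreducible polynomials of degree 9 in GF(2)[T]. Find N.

The number of monic irreducibles of degree 9 over GF(2) is (1/9)·Σ_{d∣9} μ(9/d) 2^d.
Divisors of 9: 1, 3, 9; μ(9/d) for each: 0, -1, 1.
Σ = − 2^3 + 2^9 = 504.
N = 504/9 = 56.

56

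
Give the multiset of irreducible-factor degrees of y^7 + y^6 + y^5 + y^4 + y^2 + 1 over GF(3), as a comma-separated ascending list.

1, 1, 2, 3

Write g(y) = y^7 + y^6 + y^5 + y^4 + y^2 + 1.
Roots in GF(3): g(0) = 1; g(1) = 0 → root; g(2) = 2.
Linear factors from roots: (y + 2).
Complete factorization: g(y) = (y + 2)^2·(y^2 + 1)·(y^3 + 2y + 1).
Factor degrees with multiplicity: 1 + 1 + 2 + 3 = 7.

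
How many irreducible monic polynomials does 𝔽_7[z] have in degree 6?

By the necklace-counting formula, N_7(6) = (1/6) Σ_{d|6} μ(6/d)·7^d.
Divisors of 6: 1, 2, 3, 6; μ(6/d) for each: 1, -1, -1, 1.
Σ = 7^1 − 7^2 − 7^3 + 7^6 = 117264.
N = 117264/6 = 19544.

19544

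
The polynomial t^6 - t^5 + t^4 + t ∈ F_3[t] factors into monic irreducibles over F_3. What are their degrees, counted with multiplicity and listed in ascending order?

1, 2, 3

Write h(t) = t^6 - t^5 + t^4 + t.
Roots in F_3: h(0) = 0 → root; h(1) = 2; h(2) = 2.
Linear factors from roots: (t).
Complete factorization: h(t) = (t)·(t^2 + 1)·(t^3 - t^2 + 1).
Factor degrees with multiplicity: 1 + 2 + 3 = 6.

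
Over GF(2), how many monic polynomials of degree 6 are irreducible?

9

By the necklace-counting formula, N_2(6) = (1/6) Σ_{d|6} μ(6/d)·2^d.
Divisors of 6: 1, 2, 3, 6; μ(6/d) for each: 1, -1, -1, 1.
Σ = 2^1 − 2^2 − 2^3 + 2^6 = 54.
N = 54/6 = 9.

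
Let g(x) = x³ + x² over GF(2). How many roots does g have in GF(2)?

2

Evaluate at each of the 2 elements of GF(2):
g(0) = 0 → root; g(1) = 0 → root.
Roots: {0, 1}.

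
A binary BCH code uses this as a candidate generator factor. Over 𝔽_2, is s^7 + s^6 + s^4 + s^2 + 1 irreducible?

Yes

Write P(s) = s^7 + s^6 + s^4 + s^2 + 1.
Check for roots in 𝔽_2: P(0) = 1; P(1) = 1.
No roots, so no linear factors.
Monic irreducibles of degree 2 over GF(2): s^2 + s + 1.
None of them divide P (all give nonzero remainder).
Monic irreducibles of degree 3 over GF(2): s^3 + s + 1, s^3 + s^2 + 1.
None of them divide P (all give nonzero remainder).
No irreducible factor of degree ≤ 3 exists, so P is irreducible over GF(2).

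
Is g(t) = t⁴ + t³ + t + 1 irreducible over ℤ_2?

Check for roots in ℤ_2: g(0) = 1; g(1) = 0 → root.
g(1) = 0, so (t − 1) divides g(t); g is reducible.

No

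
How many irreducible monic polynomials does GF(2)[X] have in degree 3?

2

x^(2^3) − x is the product of all monic irreducibles of degree dividing 3; Möbius inversion gives N = (1/3) Σ μ(3/d)·2^d.
Divisors of 3: 1, 3; μ(3/d) for each: -1, 1.
Σ = − 2^1 + 2^3 = 6.
N = 6/3 = 2.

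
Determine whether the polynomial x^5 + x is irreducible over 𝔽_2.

Write h(x) = x^5 + x.
Check for roots in 𝔽_2: h(0) = 0 → root; h(1) = 0 → root.
h(0) = 0, so (x) divides h(x); h is reducible.

No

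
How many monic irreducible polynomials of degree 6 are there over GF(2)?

x^(2^6) − x is the product of all monic irreducibles of degree dividing 6; Möbius inversion gives N = (1/6) Σ μ(6/d)·2^d.
Divisors of 6: 1, 2, 3, 6; μ(6/d) for each: 1, -1, -1, 1.
Σ = 2^1 − 2^2 − 2^3 + 2^6 = 54.
N = 54/6 = 9.

9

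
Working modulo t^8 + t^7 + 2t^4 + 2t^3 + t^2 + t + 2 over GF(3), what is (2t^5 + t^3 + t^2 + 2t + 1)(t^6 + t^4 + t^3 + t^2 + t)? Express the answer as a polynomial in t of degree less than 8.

2t^6 + 2t^5 + 2t^4 + t^3 + t^2 + 2t + 1

Multiply in GF(3)[t]: (2t^5 + t^3 + t^2 + 2t + 1)·(t^6 + t^4 + t^3 + t^2 + t) = 2t^11 + 2t^7 + 2t^6 + t^5 + 2t^4 + t^3 + t.
Reduce using t^8 ≡ 2t^7 + t^4 + t^3 + 2t^2 + 2t + 1 (mod t^8 + t^7 + 2t^4 + 2t^3 + t^2 + t + 2).
Reduced: 2t^6 + 2t^5 + 2t^4 + t^3 + t^2 + 2t + 1.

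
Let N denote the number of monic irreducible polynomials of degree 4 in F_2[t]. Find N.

By the necklace-counting formula, N_2(4) = (1/4) Σ_{d|4} μ(4/d)·2^d.
Divisors of 4: 1, 2, 4; μ(4/d) for each: 0, -1, 1.
Σ = − 2^2 + 2^4 = 12.
N = 12/4 = 3.

3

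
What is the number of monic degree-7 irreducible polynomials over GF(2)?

Gauss's count: N_{2}(7) = (1/7) Σ_{d|7} μ(7/d)·2^d.
Divisors of 7: 1, 7; μ(7/d) for each: -1, 1.
Σ = − 2^1 + 2^7 = 126.
N = 126/7 = 18.

18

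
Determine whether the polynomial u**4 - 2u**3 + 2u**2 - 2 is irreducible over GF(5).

Yes

Write f(u) = u**4 - 2u**3 + 2u**2 - 2.
Check for roots in GF(5): f(0) = 3; f(1) = 4; f(2) = 1; f(3) = 3; f(4) = 3.
No roots, so no linear factors.
Degree-2 irreducible divisors: test the 10 monic irreducibles of degree 2 over GF(5).
None of them divide f (all give nonzero remainder).
No irreducible factor of degree ≤ 2 exists, so f is irreducible over GF(5).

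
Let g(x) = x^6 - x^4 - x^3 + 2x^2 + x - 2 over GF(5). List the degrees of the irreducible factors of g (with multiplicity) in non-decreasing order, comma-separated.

1, 1, 1, 3

Roots in GF(5): g(0) = 3; g(1) = 0 → root; g(2) = 3; g(3) = 0 → root; g(4) = 0 → root.
Linear factors from roots: (x - 1), (x + 2), (x + 1).
Complete factorization: g(x) = (x + 1)·(x + 2)·(x - 1)·(x^3 - 2x^2 - x + 1).
Factor degrees with multiplicity: 1 + 1 + 1 + 3 = 6.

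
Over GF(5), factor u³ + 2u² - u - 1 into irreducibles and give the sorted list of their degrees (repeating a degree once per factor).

Write h(u) = u³ + 2u² - u - 1.
Roots in GF(5): h(0) = 4; h(1) = 1; h(2) = 3; h(3) = 1; h(4) = 1.
Complete factorization: h(u) = (u³ + 2u² - u - 1).
Factor degrees with multiplicity: 3 = 3.

3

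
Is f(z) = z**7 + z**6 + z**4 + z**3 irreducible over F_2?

No

Check for roots in F_2: f(0) = 0 → root; f(1) = 0 → root.
f(0) = 0, so (z) divides f(z); f is reducible.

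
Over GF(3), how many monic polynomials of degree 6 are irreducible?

The number of monic irreducibles of degree 6 over GF(3) is (1/6)·Σ_{d∣6} μ(6/d) 3^d.
Divisors of 6: 1, 2, 3, 6; μ(6/d) for each: 1, -1, -1, 1.
Σ = 3^1 − 3^2 − 3^3 + 3^6 = 696.
N = 696/6 = 116.

116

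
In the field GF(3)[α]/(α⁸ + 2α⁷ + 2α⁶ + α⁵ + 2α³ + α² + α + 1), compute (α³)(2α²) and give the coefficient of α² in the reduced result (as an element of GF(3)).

Multiply in GF(3)[α]: (α³)·(2α²) = 2α⁵.
Reduced: 2α⁵.

0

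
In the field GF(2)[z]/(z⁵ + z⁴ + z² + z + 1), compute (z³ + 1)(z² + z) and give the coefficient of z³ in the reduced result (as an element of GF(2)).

Multiply in GF(2)[z]: (z³ + 1)·(z² + z) = z⁵ + z⁴ + z² + z.
Reduce using z⁵ ≡ z⁴ + z² + z + 1 (mod z⁵ + z⁴ + z² + z + 1).
Reduced: 1.

0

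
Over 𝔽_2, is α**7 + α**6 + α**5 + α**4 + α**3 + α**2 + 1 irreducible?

Write g(α) = α**7 + α**6 + α**5 + α**4 + α**3 + α**2 + 1.
Check for roots in 𝔽_2: g(0) = 1; g(1) = 1.
No roots, so no linear factors.
Monic irreducibles of degree 2 over GF(2): α**2 + α + 1.
None of them divide g (all give nonzero remainder).
Monic irreducibles of degree 3 over GF(2): α**3 + α + 1, α**3 + α**2 + 1.
None of them divide g (all give nonzero remainder).
No irreducible factor of degree ≤ 3 exists, so g is irreducible over GF(2).

Yes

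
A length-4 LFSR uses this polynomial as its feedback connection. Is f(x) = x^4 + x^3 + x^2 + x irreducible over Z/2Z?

No

Check for roots in Z/2Z: f(0) = 0 → root; f(1) = 0 → root.
f(0) = 0, so (x) divides f(x); f is reducible.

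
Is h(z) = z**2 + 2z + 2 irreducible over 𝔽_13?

Check each element of 𝔽_13 for a root: h(0)=2, h(1)=5, h(2)=10, h(3)=4, h(4)=0, h(5)=11, h(6)=11, h(7)=0, h(8)=4, h(9)=10, h(10)=5, h(11)=2, h(12)=1.
h(4) = 0, so (z − 4) divides h(z); h is reducible.

No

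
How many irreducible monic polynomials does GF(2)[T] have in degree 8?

The number of monic irreducibles of degree 8 over GF(2) is (1/8)·Σ_{d∣8} μ(8/d) 2^d.
Divisors of 8: 1, 2, 4, 8; μ(8/d) for each: 0, 0, -1, 1.
Σ = − 2^4 + 2^8 = 240.
N = 240/8 = 30.

30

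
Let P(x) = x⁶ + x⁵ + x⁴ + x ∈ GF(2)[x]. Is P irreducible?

No

Check for roots in GF(2): P(0) = 0 → root; P(1) = 0 → root.
P(0) = 0, so (x) divides P(x); P is reducible.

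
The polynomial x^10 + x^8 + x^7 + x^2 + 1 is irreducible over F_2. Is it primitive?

Yes

Write f(x) = x^10 + x^8 + x^7 + x^2 + 1.
|GF(2^10)^×| = 2^10 − 1 = 1023. Prime factorization: 1023 = 3·11·31.
f is primitive ⇔ x has order 1023 in GF(2)[x]/(f), i.e. x^(1023/q) ≠ 1 for each prime q | 1023.
x^(341) mod f = x^8 + x^7 + x^6 + x^5 + x^2 + x + 1.
x^(93) mod f = x^8 + x^3 + x^2 + x.
x^(33) mod f = x^8 + x^7 + x^3 + x^2.
None equal 1, so x has full order 1023; f is primitive.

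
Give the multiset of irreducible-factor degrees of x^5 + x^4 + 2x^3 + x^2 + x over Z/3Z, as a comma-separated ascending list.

1, 1, 1, 2

Write h(x) = x^5 + x^4 + 2x^3 + x^2 + x.
Roots in Z/3Z: h(0) = 0 → root; h(1) = 0 → root; h(2) = 1.
Linear factors from roots: (x), (x + 2).
Complete factorization: h(x) = (x)·(x + 2)^2·(x^2 + 1).
Factor degrees with multiplicity: 1 + 1 + 1 + 2 = 5.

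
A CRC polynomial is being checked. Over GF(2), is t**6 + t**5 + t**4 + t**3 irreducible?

Write m(t) = t**6 + t**5 + t**4 + t**3.
Check for roots in GF(2): m(0) = 0 → root; m(1) = 0 → root.
m(0) = 0, so (t) divides m(t); m is reducible.

No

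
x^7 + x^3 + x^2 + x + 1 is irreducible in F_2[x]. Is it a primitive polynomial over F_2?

Write f(x) = x^7 + x^3 + x^2 + x + 1.
|GF(2^7)^×| = 2^7 − 1 = 127. Prime factorization: 127 = 127.
f is primitive ⇔ x has order 127 in GF(2)[x]/(f), i.e. x^(127/q) ≠ 1 for each prime q | 127.
x^(1) mod f = x.
None equal 1, so x has full order 127; f is primitive.

Yes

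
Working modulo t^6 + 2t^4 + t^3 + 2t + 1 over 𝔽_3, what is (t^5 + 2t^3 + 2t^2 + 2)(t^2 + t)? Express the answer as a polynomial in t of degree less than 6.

t^4 + t^3 + 2t + 2

Multiply in 𝔽_3[t]: (t^5 + 2t^3 + 2t^2 + 2)·(t^2 + t) = t^7 + t^6 + 2t^5 + t^4 + 2t^3 + 2t^2 + 2t.
Reduce using t^6 ≡ t^4 + 2t^3 + t + 2 (mod t^6 + 2t^4 + t^3 + 2t + 1).
Reduced: t^4 + t^3 + 2t + 2.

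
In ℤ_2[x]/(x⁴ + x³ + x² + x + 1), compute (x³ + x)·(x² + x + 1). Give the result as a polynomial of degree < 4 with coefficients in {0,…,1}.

x^3

Multiply in ℤ_2[x]: (x³ + x)·(x² + x + 1) = x⁵ + x⁴ + x² + x.
Reduce using x⁴ ≡ x³ + x² + x + 1 (mod x⁴ + x³ + x² + x + 1).
Reduced: x³.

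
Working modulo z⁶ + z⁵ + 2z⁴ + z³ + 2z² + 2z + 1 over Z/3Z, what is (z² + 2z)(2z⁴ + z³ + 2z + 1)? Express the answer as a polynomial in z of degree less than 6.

Multiply in Z/3Z[z]: (z² + 2z)·(2z⁴ + z³ + 2z + 1) = 2z⁶ + 2z⁵ + 2z⁴ + 2z³ + 2z² + 2z.
Reduce using z⁶ ≡ 2z⁵ + z⁴ + 2z³ + z² + z + 2 (mod z⁶ + z⁵ + 2z⁴ + z³ + 2z² + 2z + 1).
Reduced: z⁴ + z² + z + 1.

z^4 + z^2 + z + 1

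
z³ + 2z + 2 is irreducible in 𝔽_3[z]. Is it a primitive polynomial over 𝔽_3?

Write f(z) = z³ + 2z + 2.
|GF(3^3)^×| = 3^3 − 1 = 26. Prime factorization: 26 = 2·13.
f is primitive ⇔ z has order 26 in GF(3)[z]/(f), i.e. z^(26/q) ≠ 1 for each prime q | 26.
z^(13) mod f = 1
z^(2) mod f = z².
Since z^(13) = 1, the order of z divides 13 < 26; not primitive.

No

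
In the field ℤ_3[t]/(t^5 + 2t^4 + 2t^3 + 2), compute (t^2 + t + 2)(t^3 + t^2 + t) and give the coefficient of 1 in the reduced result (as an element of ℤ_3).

Multiply in ℤ_3[t]: (t^2 + t + 2)·(t^3 + t^2 + t) = t^5 + 2t^4 + t^3 + 2t.
Reduce using t^5 ≡ t^4 + t^3 + 1 (mod t^5 + 2t^4 + 2t^3 + 2).
Reduced: 2t^3 + 2t + 1.

1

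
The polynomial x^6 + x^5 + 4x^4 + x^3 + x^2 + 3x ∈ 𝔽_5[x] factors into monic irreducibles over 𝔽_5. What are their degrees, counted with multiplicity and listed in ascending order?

1, 2, 3

Write h(x) = x^6 + x^5 + 4x^4 + x^3 + x^2 + 3x.
Roots in 𝔽_5: h(0) = 0 → root; h(1) = 1; h(2) = 3; h(3) = 1; h(4) = 1.
Linear factors from roots: (x).
Complete factorization: h(x) = (x)·(x^2 + x + 1)·(x^3 + 3x + 3).
Factor degrees with multiplicity: 1 + 2 + 3 = 6.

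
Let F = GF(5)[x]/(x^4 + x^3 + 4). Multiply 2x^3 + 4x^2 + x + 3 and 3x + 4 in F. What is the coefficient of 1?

3

Multiply in GF(5)[x]: (2x^3 + 4x^2 + x + 3)·(3x + 4) = x^4 + 4x^2 + 3x + 2.
Reduce using x^4 ≡ 4x^3 + 1 (mod x^4 + x^3 + 4).
Reduced: 4x^3 + 4x^2 + 3x + 3.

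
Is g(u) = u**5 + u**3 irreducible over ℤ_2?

Check for roots in ℤ_2: g(0) = 0 → root; g(1) = 0 → root.
g(0) = 0, so (u) divides g(u); g is reducible.

No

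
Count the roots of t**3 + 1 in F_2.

Write f(t) = t**3 + 1.
Evaluate at each of the 2 elements of F_2:
f(0) = 1; f(1) = 0 → root.
Roots: {1}.

1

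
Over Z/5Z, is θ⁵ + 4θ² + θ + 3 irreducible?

No

Write g(θ) = θ⁵ + 4θ² + θ + 3.
Check for roots in Z/5Z: g(0) = 3; g(1) = 4; g(2) = 3; g(3) = 0 → root; g(4) = 0 → root.
g(3) = 0, so (θ − 3) divides g(θ); g is reducible.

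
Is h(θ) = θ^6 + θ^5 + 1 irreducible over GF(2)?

Check for roots in GF(2): h(0) = 1; h(1) = 1.
No roots, so no linear factors.
Monic irreducibles of degree 2 over GF(2): θ^2 + θ + 1.
None of them divide h (all give nonzero remainder).
Monic irreducibles of degree 3 over GF(2): θ^3 + θ + 1, θ^3 + θ^2 + 1.
None of them divide h (all give nonzero remainder).
No irreducible factor of degree ≤ 3 exists, so h is irreducible over GF(2).

Yes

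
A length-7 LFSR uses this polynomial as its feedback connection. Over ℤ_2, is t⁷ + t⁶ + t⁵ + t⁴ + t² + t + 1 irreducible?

Write f(t) = t⁷ + t⁶ + t⁵ + t⁴ + t² + t + 1.
Check for roots in ℤ_2: f(0) = 1; f(1) = 1.
No roots, so no linear factors.
Monic irreducibles of degree 2 over GF(2): t² + t + 1.
None of them divide f (all give nonzero remainder).
Monic irreducibles of degree 3 over GF(2): t³ + t + 1, t³ + t² + 1.
None of them divide f (all give nonzero remainder).
No irreducible factor of degree ≤ 3 exists, so f is irreducible over GF(2).

Yes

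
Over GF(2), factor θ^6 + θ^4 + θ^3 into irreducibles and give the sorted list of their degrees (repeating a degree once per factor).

1, 1, 1, 3

Write h(θ) = θ^6 + θ^4 + θ^3.
Roots in GF(2): h(0) = 0 → root; h(1) = 1.
Linear factors from roots: (θ).
Complete factorization: h(θ) = (θ)^3·(θ^3 + θ + 1).
Factor degrees with multiplicity: 1 + 1 + 1 + 3 = 6.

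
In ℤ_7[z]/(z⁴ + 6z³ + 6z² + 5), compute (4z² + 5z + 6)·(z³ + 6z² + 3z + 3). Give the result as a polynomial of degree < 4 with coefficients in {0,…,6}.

Multiply in ℤ_7[z]: (4z² + 5z + 6)·(z³ + 6z² + 3z + 3) = 4z⁵ + z⁴ + 6z³ + 5z + 4.
Reduce using z⁴ ≡ z³ + z² + 2 (mod z⁴ + 6z³ + 6z² + 5).
Reduced: z³ + 5z² + 6z.

z^3 + 5z^2 + 6z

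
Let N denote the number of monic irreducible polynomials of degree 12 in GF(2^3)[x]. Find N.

5726600880

x^(8^12) − x is the product of all monic irreducibles of degree dividing 12; Möbius inversion gives N = (1/12) Σ μ(12/d)·8^d.
Divisors of 12: 1, 2, 3, 4, 6, 12; μ(12/d) for each: 0, 1, 0, -1, -1, 1.
Σ = 8^2 − 8^4 − 8^6 + 8^12 = 68719210560.
N = 68719210560/12 = 5726600880.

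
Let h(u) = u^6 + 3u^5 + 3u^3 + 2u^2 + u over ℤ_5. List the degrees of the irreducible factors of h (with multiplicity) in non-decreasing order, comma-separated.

1, 1, 1, 1, 2

Roots in ℤ_5: h(0) = 0 → root; h(1) = 0 → root; h(2) = 4; h(3) = 0 → root; h(4) = 1.
Linear factors from roots: (u), (u + 4), (u + 2).
Complete factorization: h(u) = (u)·(u + 2)·(u + 4)^2·(u^2 + 3u + 3).
Factor degrees with multiplicity: 1 + 1 + 1 + 1 + 2 = 6.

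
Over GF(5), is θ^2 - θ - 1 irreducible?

Write f(θ) = θ^2 - θ - 1.
Check for roots in GF(5): f(0) = 4; f(1) = 4; f(2) = 1; f(3) = 0 → root; f(4) = 1.
f(3) = 0, so (θ − 3) divides f(θ); f is reducible.

No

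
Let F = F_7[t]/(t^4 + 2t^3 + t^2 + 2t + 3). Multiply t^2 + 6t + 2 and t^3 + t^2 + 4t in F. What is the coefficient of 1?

6

Multiply in F_7[t]: (t^2 + 6t + 2)·(t^3 + t^2 + 4t) = t^5 + 5t^3 + 5t^2 + t.
Reduce using t^4 ≡ 5t^3 + 6t^2 + 5t + 4 (mod t^4 + 2t^3 + t^2 + 2t + 3).
Reduced: t^3 + 5t^2 + 2t + 6.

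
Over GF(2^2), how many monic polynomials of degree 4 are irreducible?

By the necklace-counting formula, N_4(4) = (1/4) Σ_{d|4} μ(4/d)·4^d.
Divisors of 4: 1, 2, 4; μ(4/d) for each: 0, -1, 1.
Σ = − 4^2 + 4^4 = 240.
N = 240/4 = 60.

60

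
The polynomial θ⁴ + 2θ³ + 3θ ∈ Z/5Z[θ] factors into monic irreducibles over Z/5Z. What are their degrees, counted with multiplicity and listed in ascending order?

1, 3

Write g(θ) = θ⁴ + 2θ³ + 3θ.
Roots in Z/5Z: g(0) = 0 → root; g(1) = 1; g(2) = 3; g(3) = 4; g(4) = 1.
Linear factors from roots: (θ).
Complete factorization: g(θ) = (θ)·(θ³ + 2θ² + 3).
Factor degrees with multiplicity: 1 + 3 = 4.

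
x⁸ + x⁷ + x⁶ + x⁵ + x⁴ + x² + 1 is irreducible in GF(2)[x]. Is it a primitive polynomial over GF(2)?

Yes

Write f(x) = x⁸ + x⁷ + x⁶ + x⁵ + x⁴ + x² + 1.
|GF(2^8)^×| = 2^8 − 1 = 255. Prime factorization: 255 = 3·5·17.
f is primitive ⇔ x has order 255 in GF(2)[x]/(f), i.e. x^(255/q) ≠ 1 for each prime q | 255.
x^(85) mod f = x⁶ + x⁴ + x³ + x² + 1.
x^(51) mod f = x⁶ + x⁵ + x⁴ + x³ + x.
x^(15) mod f = x⁴ + x².
None equal 1, so x has full order 255; f is primitive.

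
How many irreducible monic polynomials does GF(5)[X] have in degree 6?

2580

Gauss's count: N_{5}(6) = (1/6) Σ_{d|6} μ(6/d)·5^d.
Divisors of 6: 1, 2, 3, 6; μ(6/d) for each: 1, -1, -1, 1.
Σ = 5^1 − 5^2 − 5^3 + 5^6 = 15480.
N = 15480/6 = 2580.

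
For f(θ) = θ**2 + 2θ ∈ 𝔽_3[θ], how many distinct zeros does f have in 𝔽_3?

2

Evaluate at each of the 3 elements of 𝔽_3:
f(0) = 0 → root; f(1) = 0 → root; f(2) = 2.
Roots: {0, 1}.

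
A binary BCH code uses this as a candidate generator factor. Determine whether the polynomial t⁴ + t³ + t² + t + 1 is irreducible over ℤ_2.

Yes

Write P(t) = t⁴ + t³ + t² + t + 1.
Check for roots in ℤ_2: P(0) = 1; P(1) = 1.
No roots, so no linear factors.
Monic irreducibles of degree 2 over GF(2): t² + t + 1.
None of them divide P (all give nonzero remainder).
No irreducible factor of degree ≤ 2 exists, so P is irreducible over GF(2).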